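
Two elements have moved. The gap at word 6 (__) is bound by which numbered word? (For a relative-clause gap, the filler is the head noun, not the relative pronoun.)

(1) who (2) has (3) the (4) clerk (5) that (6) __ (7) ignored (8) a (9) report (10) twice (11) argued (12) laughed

The marked gap is inside the relative clause, the subject of "ignored".
Its filler is the head noun "clerk" (via "that"), at word 4.
(The other dependency links word 1 to a gap after word 11.)

4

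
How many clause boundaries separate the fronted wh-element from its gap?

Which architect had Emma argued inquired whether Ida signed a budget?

"which architect" is extracted from the subject of "inquired".
Boundaries crossed, outermost first: [Ø] — 1 in total.

1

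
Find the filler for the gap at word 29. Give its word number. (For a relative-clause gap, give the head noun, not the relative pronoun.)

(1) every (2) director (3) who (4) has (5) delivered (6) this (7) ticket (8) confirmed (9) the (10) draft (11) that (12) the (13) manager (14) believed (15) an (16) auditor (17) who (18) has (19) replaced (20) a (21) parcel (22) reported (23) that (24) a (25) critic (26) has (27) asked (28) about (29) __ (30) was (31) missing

10

The gap at 29 is the prepositional object of "asked", inside a relative clause.
The relative pronoun is "that" (word 11); it is bound by the head noun immediately before it.
Its filler is the head noun "draft", at word 10.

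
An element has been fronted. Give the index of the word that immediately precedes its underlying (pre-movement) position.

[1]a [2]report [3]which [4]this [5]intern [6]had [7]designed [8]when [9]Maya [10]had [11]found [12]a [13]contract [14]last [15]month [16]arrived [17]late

The displaced element is "a report" (word 2).
It functions as the direct object of "designed", so the gap sits immediately after word 7 ("designed").
Base order: This intern had designed a report when Maya had found a contract last month.

7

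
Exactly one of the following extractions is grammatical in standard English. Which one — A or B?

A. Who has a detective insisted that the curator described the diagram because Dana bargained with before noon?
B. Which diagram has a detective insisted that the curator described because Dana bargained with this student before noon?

In A, the wh-phrase is extracted from inside an adjunct island (introduced by "because"), which blocks movement.
In B, the extraction path crosses only that-complement boundaries, which are transparent.
So B is grammatical.

B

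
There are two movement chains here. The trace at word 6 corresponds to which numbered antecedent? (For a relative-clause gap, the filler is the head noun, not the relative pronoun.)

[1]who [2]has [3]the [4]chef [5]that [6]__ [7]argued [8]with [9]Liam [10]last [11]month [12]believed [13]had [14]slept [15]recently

The marked gap is inside the relative clause, the subject of "argued".
Its filler is the head noun "chef" (via "that"), at word 4.
(The other dependency links word 1 to a gap after word 12.)

4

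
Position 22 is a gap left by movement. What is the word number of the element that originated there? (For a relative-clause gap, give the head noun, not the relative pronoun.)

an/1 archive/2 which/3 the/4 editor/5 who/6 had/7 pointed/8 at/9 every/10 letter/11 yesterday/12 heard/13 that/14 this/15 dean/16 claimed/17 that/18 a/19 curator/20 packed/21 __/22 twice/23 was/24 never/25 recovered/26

The gap at 22 is the object of "packed", inside a relative clause.
The relative pronoun is "which" (word 3); it is bound by the head noun immediately before it.
Its filler is the head noun "archive", at word 2.

2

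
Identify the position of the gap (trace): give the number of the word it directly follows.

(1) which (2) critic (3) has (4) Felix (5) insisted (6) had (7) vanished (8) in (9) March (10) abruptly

5

The displaced element is "which critic" (word 2).
It is linked across 1 clause boundary (Ø).
It functions as the subject of "vanished", so the gap sits immediately after word 5 ("insisted").
Base order: Felix has insisted that which critic had vanished in March abruptly.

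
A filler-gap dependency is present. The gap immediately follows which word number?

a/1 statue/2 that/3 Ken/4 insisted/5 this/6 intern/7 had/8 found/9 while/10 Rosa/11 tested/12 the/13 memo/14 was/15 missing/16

The displaced element is "a statue" (word 2).
It is linked across 1 clause boundary (Ø).
It functions as the direct object of "found", so the gap sits immediately after word 9 ("found").
Base order: Ken insisted this intern had found a statue while Rosa tested the memo.

9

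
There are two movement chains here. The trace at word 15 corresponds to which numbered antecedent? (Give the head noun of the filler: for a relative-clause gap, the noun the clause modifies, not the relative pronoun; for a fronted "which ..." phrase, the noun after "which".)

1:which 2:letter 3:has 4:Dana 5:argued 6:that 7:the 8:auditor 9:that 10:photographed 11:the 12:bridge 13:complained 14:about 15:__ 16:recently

The marked gap is the object of the preposition "about" of "complained".
Its filler is the fronted wh-phrase "which letter", at word 2.
(The other dependency links word 8 to a gap after word 9.)

2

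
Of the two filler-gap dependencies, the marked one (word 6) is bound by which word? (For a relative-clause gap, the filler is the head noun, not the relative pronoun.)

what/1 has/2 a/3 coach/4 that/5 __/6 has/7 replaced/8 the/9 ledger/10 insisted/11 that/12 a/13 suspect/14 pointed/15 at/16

4

The marked gap is inside the relative clause, the subject of "replaced".
Its filler is the head noun "coach" (via "that"), at word 4.
(The other dependency links word 1 to a gap after word 16.)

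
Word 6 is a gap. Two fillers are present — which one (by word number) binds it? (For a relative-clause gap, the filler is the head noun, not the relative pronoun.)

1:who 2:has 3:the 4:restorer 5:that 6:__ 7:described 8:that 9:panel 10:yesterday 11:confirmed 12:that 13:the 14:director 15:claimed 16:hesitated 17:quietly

The marked gap is inside the relative clause, the subject of "described".
Its filler is the head noun "restorer" (via "that"), at word 4.
(The other dependency links word 1 to a gap after word 15.)

4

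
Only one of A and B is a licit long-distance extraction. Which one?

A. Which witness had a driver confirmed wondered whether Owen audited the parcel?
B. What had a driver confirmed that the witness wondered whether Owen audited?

A

In B, the wh-phrase is extracted from inside a wh-island (introduced by "whether"), which blocks movement.
In A, the extraction path crosses only that-complement boundaries, which are transparent.
So A is grammatical.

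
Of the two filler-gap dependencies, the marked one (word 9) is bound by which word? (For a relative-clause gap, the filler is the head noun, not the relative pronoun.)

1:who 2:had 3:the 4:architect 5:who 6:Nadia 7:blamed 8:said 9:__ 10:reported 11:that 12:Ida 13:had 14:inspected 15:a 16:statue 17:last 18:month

1

The marked gap is the subject of "reported".
Its filler is the fronted wh-phrase "who", at word 1.
(The other dependency links word 4 to a gap after word 7.)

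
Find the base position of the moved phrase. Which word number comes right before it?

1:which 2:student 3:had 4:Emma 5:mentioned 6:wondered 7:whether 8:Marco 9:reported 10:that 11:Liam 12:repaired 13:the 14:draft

The displaced element is "which student" (word 2).
It is linked across 1 clause boundary (Ø).
It functions as the subject of "wondered", so the gap sits immediately after word 5 ("mentioned").
Base order: Emma had mentioned that which student wondered whether Marco reported that Liam repaired the draft.

5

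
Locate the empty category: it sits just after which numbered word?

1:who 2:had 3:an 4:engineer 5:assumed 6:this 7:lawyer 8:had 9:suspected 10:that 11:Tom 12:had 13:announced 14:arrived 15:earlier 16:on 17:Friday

13

The displaced element is "who" (word 1).
It is linked across 3 clause boundaries (Ø → that → Ø).
It functions as the subject of "arrived", so the gap sits immediately after word 13 ("announced").
Base order: An engineer had assumed this lawyer had suspected that Tom had announced who arrived earlier on Friday.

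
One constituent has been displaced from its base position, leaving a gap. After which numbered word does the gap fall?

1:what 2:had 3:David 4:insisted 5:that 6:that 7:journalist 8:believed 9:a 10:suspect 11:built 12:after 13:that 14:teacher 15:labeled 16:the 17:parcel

11

The displaced element is "what" (word 1).
It is linked across 2 clause boundaries (that → Ø).
It functions as the direct object of "built", so the gap sits immediately after word 11 ("built").
Base order: David had insisted that that journalist believed a suspect built what after that teacher labeled the parcel.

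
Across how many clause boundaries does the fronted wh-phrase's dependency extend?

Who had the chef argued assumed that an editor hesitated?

1

"who" is extracted from the subject of "assumed".
Boundaries crossed, outermost first: [Ø] — 1 in total.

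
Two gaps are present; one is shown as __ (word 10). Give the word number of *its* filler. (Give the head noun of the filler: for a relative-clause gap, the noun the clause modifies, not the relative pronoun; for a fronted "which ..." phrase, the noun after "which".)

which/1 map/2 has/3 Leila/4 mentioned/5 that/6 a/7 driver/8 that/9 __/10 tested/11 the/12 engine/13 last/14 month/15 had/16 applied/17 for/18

8

The marked gap is inside the relative clause, the subject of "tested".
Its filler is the head noun "driver" (via "that"), at word 8.
(The other dependency links word 2 to a gap after word 18.)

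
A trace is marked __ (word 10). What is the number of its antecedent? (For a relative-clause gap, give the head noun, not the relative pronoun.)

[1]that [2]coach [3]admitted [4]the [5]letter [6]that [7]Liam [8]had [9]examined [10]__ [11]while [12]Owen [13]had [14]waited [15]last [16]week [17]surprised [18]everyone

The gap at 10 is the object of "examined", inside a relative clause.
The relative pronoun is "that" (word 6); it is bound by the head noun immediately before it.
Its filler is the head noun "letter", at word 5.

5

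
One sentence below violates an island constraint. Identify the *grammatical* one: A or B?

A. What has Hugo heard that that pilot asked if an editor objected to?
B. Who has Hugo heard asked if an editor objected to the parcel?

In A, the wh-phrase is extracted from inside a wh-island (introduced by "if"), which blocks movement.
In B, the extraction path crosses only that-complement boundaries, which are transparent.
So B is grammatical.

B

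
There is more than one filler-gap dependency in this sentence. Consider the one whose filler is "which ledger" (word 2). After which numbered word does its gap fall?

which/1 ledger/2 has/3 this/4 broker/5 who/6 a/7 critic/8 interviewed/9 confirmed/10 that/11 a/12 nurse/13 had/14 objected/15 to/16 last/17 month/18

16

The displaced element is "which ledger" (word 2).
It is linked across 1 clause boundary (that).
It functions as the object of the preposition "to" of "objected", so the gap sits immediately after word 16 ("to").
Base order: This broker who a critic interviewed has confirmed that a nurse had objected to which ledger last month.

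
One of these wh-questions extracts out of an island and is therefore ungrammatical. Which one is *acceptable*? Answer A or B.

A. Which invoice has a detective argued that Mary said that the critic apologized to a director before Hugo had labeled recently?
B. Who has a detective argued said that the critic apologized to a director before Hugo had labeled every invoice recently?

In A, the wh-phrase is extracted from inside an adjunct island (introduced by "before"), which blocks movement.
In B, the extraction path crosses only that-complement boundaries, which are transparent.
So B is grammatical.

B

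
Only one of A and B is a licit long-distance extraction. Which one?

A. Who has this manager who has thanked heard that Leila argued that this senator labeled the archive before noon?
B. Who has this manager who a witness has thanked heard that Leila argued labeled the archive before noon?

In A, the wh-phrase is extracted from inside a complex-NP island (relative clause) (introduced by "who"), which blocks movement.
In B, the extraction path crosses only that-complement boundaries, which are transparent.
So B is grammatical.

B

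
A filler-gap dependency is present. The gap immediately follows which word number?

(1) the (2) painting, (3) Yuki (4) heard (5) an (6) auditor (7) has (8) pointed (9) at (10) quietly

The displaced element is "the painting" (word 2).
It is linked across 1 clause boundary (Ø).
It functions as the object of the preposition "at" of "pointed", so the gap sits immediately after word 9 ("at").
Base order: Yuki heard an auditor has pointed at the painting quietly.

9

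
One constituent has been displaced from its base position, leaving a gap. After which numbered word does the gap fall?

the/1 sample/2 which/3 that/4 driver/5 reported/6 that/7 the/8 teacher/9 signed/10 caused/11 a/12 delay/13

10

The displaced element is "the sample" (word 2).
It is linked across 1 clause boundary (that).
It functions as the direct object of "signed", so the gap sits immediately after word 10 ("signed").
Base order: That driver reported that the teacher signed the sample.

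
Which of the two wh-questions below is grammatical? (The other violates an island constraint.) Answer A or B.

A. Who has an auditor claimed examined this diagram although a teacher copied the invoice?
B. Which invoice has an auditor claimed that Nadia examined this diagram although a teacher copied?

A

In B, the wh-phrase is extracted from inside an adjunct island (introduced by "although"), which blocks movement.
In A, the extraction path crosses only that-complement boundaries, which are transparent.
So A is grammatical.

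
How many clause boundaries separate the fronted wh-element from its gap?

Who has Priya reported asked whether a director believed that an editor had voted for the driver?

"who" is extracted from the subject of "asked".
Boundaries crossed, outermost first: [Ø] — 1 in total.

1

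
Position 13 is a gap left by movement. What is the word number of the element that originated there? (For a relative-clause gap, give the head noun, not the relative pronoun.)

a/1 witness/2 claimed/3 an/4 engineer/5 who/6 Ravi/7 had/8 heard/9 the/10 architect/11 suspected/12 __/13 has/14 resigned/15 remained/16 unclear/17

The gap at 13 is the subject of "resigned", inside a relative clause.
The relative pronoun is "who" (word 6); it is bound by the head noun immediately before it.
Its filler is the head noun "engineer", at word 5.

5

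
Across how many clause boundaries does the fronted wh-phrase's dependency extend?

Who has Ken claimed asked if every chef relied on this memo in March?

1

"who" is extracted from the subject of "asked".
Boundaries crossed, outermost first: [Ø] — 1 in total.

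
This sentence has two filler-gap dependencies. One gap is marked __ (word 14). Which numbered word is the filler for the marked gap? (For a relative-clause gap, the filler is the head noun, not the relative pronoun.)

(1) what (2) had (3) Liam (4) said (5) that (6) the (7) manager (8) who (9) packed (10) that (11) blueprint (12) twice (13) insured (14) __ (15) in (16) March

The marked gap is the direct object of "insured".
Its filler is the fronted wh-phrase "what", at word 1.
(The other dependency links word 7 to a gap after word 8.)

1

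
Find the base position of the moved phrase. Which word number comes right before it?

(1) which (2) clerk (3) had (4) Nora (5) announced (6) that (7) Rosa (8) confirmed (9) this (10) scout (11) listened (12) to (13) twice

The displaced element is "which clerk" (word 2).
It is linked across 2 clause boundaries (that → Ø).
It functions as the object of the preposition "to" of "listened", so the gap sits immediately after word 12 ("to").
Base order: Nora had announced that Rosa confirmed this scout listened to which clerk twice.

12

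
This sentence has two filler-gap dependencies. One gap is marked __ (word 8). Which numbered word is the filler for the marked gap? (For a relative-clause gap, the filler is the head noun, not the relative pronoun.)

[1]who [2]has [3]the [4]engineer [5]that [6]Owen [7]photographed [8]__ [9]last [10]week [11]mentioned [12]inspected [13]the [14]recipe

The marked gap is inside the relative clause, the direct object of "photographed".
Its filler is the head noun "engineer" (via "that"), at word 4.
(The other dependency links word 1 to a gap after word 11.)

4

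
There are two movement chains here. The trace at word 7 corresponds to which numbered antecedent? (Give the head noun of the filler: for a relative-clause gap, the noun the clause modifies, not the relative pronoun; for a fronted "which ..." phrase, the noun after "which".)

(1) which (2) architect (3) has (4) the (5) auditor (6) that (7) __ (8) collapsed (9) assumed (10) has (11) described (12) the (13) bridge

5

The marked gap is inside the relative clause, the subject of "collapsed".
Its filler is the head noun "auditor" (via "that"), at word 5.
(The other dependency links word 2 to a gap after word 9.)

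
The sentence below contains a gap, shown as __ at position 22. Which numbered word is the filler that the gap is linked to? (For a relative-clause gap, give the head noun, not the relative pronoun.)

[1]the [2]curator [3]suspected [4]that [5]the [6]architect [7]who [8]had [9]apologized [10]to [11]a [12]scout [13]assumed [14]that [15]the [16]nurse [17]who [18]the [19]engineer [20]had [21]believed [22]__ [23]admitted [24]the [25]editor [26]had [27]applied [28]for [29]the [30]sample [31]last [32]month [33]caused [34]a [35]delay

The gap at 22 is the subject of "admitted", inside a relative clause.
The relative pronoun is "who" (word 17); it is bound by the head noun immediately before it.
Its filler is the head noun "nurse", at word 16.

16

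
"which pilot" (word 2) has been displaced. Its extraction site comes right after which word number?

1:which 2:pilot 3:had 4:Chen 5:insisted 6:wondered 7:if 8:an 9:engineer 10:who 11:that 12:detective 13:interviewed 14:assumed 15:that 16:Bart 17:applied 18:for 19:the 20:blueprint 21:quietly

The displaced element is "which pilot" (word 2).
It is linked across 1 clause boundary (Ø).
It functions as the subject of "wondered", so the gap sits immediately after word 5 ("insisted").
Base order: Chen had insisted that which pilot wondered if an engineer who that detective interviewed assumed that Bart applied for the blueprint quietly.

5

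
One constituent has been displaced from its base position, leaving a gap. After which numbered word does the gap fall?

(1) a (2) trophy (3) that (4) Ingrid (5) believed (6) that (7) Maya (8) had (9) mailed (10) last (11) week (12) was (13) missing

The displaced element is "a trophy" (word 2).
It is linked across 1 clause boundary (that).
It functions as the direct object of "mailed", so the gap sits immediately after word 9 ("mailed").
Base order: Ingrid believed that Maya had mailed a trophy last week.

9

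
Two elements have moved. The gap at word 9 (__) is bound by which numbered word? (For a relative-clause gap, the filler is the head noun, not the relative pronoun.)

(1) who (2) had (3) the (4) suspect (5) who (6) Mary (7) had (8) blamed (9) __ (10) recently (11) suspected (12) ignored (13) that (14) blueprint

4

The marked gap is inside the relative clause, the direct object of "blamed".
Its filler is the head noun "suspect" (via "who"), at word 4.
(The other dependency links word 1 to a gap after word 11.)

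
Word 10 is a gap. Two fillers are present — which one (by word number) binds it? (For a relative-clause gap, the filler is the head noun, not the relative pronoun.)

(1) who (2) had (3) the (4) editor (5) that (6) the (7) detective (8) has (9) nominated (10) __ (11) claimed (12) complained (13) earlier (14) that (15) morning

The marked gap is inside the relative clause, the direct object of "nominated".
Its filler is the head noun "editor" (via "that"), at word 4.
(The other dependency links word 1 to a gap after word 11.)

4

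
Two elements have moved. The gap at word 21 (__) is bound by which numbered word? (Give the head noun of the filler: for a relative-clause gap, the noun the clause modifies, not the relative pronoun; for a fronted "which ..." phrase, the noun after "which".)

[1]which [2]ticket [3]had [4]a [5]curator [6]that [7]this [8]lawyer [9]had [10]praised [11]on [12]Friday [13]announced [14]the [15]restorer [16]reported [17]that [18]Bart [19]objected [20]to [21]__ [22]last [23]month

The marked gap is the object of the preposition "to" of "objected".
Its filler is the fronted wh-phrase "which ticket", at word 2.
(The other dependency links word 5 to a gap after word 10.)

2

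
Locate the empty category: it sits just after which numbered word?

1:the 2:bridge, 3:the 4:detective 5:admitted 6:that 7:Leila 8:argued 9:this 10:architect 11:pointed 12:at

12

The displaced element is "the bridge" (word 2).
It is linked across 2 clause boundaries (that → Ø).
It functions as the object of the preposition "at" of "pointed", so the gap sits immediately after word 12 ("at").
Base order: The detective admitted that Leila argued this architect pointed at the bridge.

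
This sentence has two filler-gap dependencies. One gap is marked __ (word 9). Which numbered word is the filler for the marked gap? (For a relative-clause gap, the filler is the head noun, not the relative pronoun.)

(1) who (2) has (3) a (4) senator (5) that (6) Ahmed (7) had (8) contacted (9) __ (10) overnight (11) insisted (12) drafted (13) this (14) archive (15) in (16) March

The marked gap is inside the relative clause, the direct object of "contacted".
Its filler is the head noun "senator" (via "that"), at word 4.
(The other dependency links word 1 to a gap after word 11.)

4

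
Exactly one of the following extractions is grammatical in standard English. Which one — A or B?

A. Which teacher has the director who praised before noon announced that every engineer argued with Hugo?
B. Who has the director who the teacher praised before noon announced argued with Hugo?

In A, the wh-phrase is extracted from inside a complex-NP island (relative clause) (introduced by "who"), which blocks movement.
In B, the extraction path crosses only that-complement boundaries, which are transparent.
So B is grammatical.

B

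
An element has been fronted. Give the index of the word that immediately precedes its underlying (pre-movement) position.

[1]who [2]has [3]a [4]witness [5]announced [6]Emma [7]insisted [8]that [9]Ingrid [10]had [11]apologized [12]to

The displaced element is "who" (word 1).
It is linked across 2 clause boundaries (Ø → that).
It functions as the object of the preposition "to" of "apologized", so the gap sits immediately after word 12 ("to").
Base order: A witness has announced Emma insisted that Ingrid had apologized to who.

12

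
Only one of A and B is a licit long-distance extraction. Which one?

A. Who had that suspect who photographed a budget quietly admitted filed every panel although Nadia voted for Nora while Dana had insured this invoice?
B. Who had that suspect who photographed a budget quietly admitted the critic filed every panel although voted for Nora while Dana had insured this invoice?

A

In B, the wh-phrase is extracted from inside an adjunct island (introduced by "although"), which blocks movement.
In A, the extraction path crosses only that-complement boundaries, which are transparent.
So A is grammatical.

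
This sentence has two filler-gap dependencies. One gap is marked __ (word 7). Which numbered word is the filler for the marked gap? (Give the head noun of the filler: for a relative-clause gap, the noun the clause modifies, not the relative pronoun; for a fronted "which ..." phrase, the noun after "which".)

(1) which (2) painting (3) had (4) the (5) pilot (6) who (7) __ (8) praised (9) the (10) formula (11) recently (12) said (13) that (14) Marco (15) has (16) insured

5

The marked gap is inside the relative clause, the subject of "praised".
Its filler is the head noun "pilot" (via "who"), at word 5.
(The other dependency links word 2 to a gap after word 16.)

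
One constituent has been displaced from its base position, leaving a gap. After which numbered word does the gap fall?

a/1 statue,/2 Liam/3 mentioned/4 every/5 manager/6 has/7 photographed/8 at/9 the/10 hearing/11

The displaced element is "a statue" (word 2).
It is linked across 1 clause boundary (Ø).
It functions as the direct object of "photographed", so the gap sits immediately after word 8 ("photographed").
Base order: Liam mentioned every manager has photographed a statue at the hearing.

8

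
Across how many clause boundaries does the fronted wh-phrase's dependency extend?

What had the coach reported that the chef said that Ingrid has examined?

"what" is extracted from the object of "examined".
Boundaries crossed, outermost first: [that], [that] — 2 in total.

2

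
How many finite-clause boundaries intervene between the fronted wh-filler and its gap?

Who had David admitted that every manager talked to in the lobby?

1

"who" is extracted from the PP object of "talked".
Boundaries crossed, outermost first: [that] — 1 in total.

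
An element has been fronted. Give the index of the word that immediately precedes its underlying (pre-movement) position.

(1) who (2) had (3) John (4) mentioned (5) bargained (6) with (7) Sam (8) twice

The displaced element is "who" (word 1).
It is linked across 1 clause boundary (Ø).
It functions as the subject of "bargained", so the gap sits immediately after word 4 ("mentioned").
Base order: John had mentioned that who bargained with Sam twice.

4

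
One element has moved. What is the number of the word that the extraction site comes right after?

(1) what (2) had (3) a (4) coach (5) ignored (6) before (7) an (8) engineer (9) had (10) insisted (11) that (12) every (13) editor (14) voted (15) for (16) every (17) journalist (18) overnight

5

The displaced element is "what" (word 1).
It functions as the direct object of "ignored", so the gap sits immediately after word 5 ("ignored").
Base order: A coach had ignored what before an engineer had insisted that every editor voted for every journalist overnight.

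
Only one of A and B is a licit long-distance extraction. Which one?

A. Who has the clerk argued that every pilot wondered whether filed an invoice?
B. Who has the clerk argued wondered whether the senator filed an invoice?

In A, the wh-phrase is extracted from inside a wh-island (introduced by "whether"), which blocks movement.
In B, the extraction path crosses only that-complement boundaries, which are transparent.
So B is grammatical.

B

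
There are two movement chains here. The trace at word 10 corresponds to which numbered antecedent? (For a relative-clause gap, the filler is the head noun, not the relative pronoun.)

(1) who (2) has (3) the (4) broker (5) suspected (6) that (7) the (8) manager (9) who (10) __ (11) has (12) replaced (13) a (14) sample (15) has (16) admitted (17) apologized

The marked gap is inside the relative clause, the subject of "replaced".
Its filler is the head noun "manager" (via "who"), at word 8.
(The other dependency links word 1 to a gap after word 16.)

8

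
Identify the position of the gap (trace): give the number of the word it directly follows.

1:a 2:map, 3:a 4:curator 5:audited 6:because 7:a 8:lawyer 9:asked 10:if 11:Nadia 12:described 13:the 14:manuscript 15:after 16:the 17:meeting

5

The displaced element is "a map" (word 2).
It functions as the direct object of "audited", so the gap sits immediately after word 5 ("audited").
Base order: A curator audited a map because a lawyer asked if Nadia described the manuscript after the meeting.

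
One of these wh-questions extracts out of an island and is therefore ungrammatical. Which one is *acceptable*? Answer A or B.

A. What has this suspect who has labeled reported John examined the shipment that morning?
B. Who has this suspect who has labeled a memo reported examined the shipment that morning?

B

In A, the wh-phrase is extracted from inside a complex-NP island (relative clause) (introduced by "who"), which blocks movement.
In B, the extraction path crosses only that-complement boundaries, which are transparent.
So B is grammatical.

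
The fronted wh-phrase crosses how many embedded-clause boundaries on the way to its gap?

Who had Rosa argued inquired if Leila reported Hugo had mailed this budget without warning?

1

"who" is extracted from the subject of "inquired".
Boundaries crossed, outermost first: [Ø] — 1 in total.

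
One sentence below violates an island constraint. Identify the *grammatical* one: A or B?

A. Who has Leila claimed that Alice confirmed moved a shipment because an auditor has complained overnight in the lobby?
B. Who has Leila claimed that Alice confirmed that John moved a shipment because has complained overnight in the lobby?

A

In B, the wh-phrase is extracted from inside an adjunct island (introduced by "because"), which blocks movement.
In A, the extraction path crosses only that-complement boundaries, which are transparent.
So A is grammatical.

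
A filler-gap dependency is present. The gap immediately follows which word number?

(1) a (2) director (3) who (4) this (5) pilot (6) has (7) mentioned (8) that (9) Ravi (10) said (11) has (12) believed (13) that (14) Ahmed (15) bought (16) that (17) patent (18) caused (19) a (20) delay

10

The displaced element is "a director" (word 2).
It is linked across 2 clause boundaries (that → Ø).
It functions as the subject of "believed", so the gap sits immediately after word 10 ("said").
Base order: This pilot has mentioned that Ravi said a director has believed that Ahmed bought that patent.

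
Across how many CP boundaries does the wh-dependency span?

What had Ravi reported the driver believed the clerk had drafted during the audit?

2

"what" is extracted from the object of "drafted".
Boundaries crossed, outermost first: [Ø], [Ø] — 2 in total.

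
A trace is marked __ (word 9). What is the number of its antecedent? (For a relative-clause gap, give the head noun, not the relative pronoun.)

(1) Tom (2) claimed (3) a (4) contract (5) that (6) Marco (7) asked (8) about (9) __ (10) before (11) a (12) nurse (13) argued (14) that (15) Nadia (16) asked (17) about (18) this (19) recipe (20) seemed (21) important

4

The gap at 9 is the prepositional object of "asked", inside a relative clause.
The relative pronoun is "that" (word 5); it is bound by the head noun immediately before it.
Its filler is the head noun "contract", at word 4.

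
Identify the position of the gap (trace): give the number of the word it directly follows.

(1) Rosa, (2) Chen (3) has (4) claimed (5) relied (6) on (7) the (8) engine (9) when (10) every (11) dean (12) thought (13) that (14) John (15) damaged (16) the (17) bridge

4

The displaced element is "Rosa" (word 1).
It is linked across 1 clause boundary (Ø).
It functions as the subject of "relied", so the gap sits immediately after word 4 ("claimed").
Base order: Chen has claimed that Rosa relied on the engine when every dean thought that John damaged the bridge.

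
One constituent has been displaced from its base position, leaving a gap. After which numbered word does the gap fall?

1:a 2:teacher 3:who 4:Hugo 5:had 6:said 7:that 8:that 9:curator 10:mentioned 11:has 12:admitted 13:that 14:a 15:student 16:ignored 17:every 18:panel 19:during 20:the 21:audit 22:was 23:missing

10

The displaced element is "a teacher" (word 2).
It is linked across 2 clause boundaries (that → Ø).
It functions as the subject of "admitted", so the gap sits immediately after word 10 ("mentioned").
Base order: Hugo had said that that curator mentioned that a teacher has admitted that a student ignored every panel during the audit.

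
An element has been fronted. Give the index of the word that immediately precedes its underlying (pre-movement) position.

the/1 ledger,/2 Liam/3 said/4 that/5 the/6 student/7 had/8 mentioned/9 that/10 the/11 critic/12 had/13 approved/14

14

The displaced element is "the ledger" (word 2).
It is linked across 2 clause boundaries (that → that).
It functions as the direct object of "approved", so the gap sits immediately after word 14 ("approved").
Base order: Liam said that the student had mentioned that the critic had approved the ledger.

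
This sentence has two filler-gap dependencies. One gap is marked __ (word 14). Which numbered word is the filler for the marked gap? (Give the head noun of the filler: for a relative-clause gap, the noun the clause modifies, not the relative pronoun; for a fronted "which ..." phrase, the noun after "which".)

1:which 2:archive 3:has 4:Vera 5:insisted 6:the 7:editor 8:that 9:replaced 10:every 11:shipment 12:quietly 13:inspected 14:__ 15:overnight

2

The marked gap is the direct object of "inspected".
Its filler is the fronted wh-phrase "which archive", at word 2.
(The other dependency links word 7 to a gap after word 8.)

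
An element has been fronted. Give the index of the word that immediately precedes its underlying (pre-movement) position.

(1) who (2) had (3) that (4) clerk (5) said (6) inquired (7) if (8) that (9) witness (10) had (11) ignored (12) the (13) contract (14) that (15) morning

The displaced element is "who" (word 1).
It is linked across 1 clause boundary (Ø).
It functions as the subject of "inquired", so the gap sits immediately after word 5 ("said").
Base order: That clerk had said that who inquired if that witness had ignored the contract that morning.

5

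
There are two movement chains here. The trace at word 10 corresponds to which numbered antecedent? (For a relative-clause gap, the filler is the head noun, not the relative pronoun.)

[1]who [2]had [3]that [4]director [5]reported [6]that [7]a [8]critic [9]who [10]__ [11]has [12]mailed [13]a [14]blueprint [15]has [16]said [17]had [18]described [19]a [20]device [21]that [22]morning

The marked gap is inside the relative clause, the subject of "mailed".
Its filler is the head noun "critic" (via "who"), at word 8.
(The other dependency links word 1 to a gap after word 16.)

8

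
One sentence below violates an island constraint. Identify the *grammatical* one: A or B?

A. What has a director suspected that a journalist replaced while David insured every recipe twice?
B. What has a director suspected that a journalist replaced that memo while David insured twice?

A

In B, the wh-phrase is extracted from inside an adjunct island (introduced by "while"), which blocks movement.
In A, the extraction path crosses only that-complement boundaries, which are transparent.
So A is grammatical.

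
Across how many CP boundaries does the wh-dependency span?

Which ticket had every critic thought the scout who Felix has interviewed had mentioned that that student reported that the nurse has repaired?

"which ticket" is extracted from the object of "repaired".
Boundaries crossed, outermost first: [Ø], [that], [that] — 3 in total.

3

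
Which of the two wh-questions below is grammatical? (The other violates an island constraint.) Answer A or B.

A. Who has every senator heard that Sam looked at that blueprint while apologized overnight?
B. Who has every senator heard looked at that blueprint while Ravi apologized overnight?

In A, the wh-phrase is extracted from inside an adjunct island (introduced by "while"), which blocks movement.
In B, the extraction path crosses only that-complement boundaries, which are transparent.
So B is grammatical.

B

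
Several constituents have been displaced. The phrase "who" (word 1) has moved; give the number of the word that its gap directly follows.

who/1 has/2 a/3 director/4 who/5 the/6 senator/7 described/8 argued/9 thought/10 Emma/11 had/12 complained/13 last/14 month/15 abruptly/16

The displaced element is "who" (word 1).
It is linked across 1 clause boundary (Ø).
It functions as the subject of "thought", so the gap sits immediately after word 9 ("argued").
Base order: A director who the senator described has argued that who thought Emma had complained last month abruptly.

9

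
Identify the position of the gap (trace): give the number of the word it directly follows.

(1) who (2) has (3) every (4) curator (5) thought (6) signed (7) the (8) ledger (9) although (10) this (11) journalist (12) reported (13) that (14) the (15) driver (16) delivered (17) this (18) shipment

The displaced element is "who" (word 1).
It is linked across 1 clause boundary (Ø).
It functions as the subject of "signed", so the gap sits immediately after word 5 ("thought").
Base order: Every curator has thought that who signed the ledger although this journalist reported that the driver delivered this shipment.

5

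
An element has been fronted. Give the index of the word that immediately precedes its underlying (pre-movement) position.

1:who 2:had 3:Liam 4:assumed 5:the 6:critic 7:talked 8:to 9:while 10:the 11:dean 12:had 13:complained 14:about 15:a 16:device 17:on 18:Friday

8

The displaced element is "who" (word 1).
It is linked across 1 clause boundary (Ø).
It functions as the object of the preposition "to" of "talked", so the gap sits immediately after word 8 ("to").
Base order: Liam had assumed the critic talked to who while the dean had complained about a device on Friday.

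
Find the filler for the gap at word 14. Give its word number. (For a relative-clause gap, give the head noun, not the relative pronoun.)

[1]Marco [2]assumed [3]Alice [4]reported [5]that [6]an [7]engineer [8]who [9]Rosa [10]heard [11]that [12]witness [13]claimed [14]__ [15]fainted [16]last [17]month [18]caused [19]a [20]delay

The gap at 14 is the subject of "fainted", inside a relative clause.
The relative pronoun is "who" (word 8); it is bound by the head noun immediately before it.
Its filler is the head noun "engineer", at word 7.

7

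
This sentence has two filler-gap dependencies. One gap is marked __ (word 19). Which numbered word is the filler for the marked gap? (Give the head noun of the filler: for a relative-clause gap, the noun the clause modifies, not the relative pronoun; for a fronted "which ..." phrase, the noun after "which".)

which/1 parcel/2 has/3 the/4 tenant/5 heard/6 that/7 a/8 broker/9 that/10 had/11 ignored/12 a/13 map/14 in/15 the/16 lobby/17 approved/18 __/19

The marked gap is the direct object of "approved".
Its filler is the fronted wh-phrase "which parcel", at word 2.
(The other dependency links word 9 to a gap after word 10.)

2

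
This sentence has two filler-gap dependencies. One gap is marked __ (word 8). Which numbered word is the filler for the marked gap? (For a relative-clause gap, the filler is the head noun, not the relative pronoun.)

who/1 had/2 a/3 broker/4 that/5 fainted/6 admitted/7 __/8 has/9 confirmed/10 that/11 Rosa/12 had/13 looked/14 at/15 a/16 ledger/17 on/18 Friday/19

The marked gap is the subject of "confirmed".
Its filler is the fronted wh-phrase "who", at word 1.
(The other dependency links word 4 to a gap after word 5.)

1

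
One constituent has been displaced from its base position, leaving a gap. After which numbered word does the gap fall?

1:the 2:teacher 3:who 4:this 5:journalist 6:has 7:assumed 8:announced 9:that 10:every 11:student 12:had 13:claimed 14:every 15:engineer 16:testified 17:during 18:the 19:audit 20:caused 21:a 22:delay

7

The displaced element is "the teacher" (word 2).
It is linked across 1 clause boundary (Ø).
It functions as the subject of "announced", so the gap sits immediately after word 7 ("assumed").
Base order: This journalist has assumed that the teacher announced that every student had claimed every engineer testified during the audit.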